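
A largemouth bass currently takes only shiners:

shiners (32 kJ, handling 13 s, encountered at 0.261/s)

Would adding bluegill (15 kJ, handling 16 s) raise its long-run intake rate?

Current rate: (0.261×32)/(1 + 0.261×13) = 1.901 kJ/s.
bluegill: E/h = 15/16 = 0.9375 kJ/s.
0.9375 < 1.901, so adding bluegill would lower the average — exclude it.

No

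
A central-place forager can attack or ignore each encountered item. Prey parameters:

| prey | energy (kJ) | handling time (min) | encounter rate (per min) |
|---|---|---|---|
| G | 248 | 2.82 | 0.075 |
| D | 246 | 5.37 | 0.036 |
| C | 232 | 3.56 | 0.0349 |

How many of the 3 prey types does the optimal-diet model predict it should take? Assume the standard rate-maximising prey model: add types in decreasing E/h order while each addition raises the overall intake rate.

3

E/h in descending order: G 87.9, C 65.2, D 45.8 kJ/min. The optimal diet is the largest prefix of this list for which every included type satisfies E_i/h_i > R on the types above it.
Rate on top 1: 15.35. C: 65.2 > 15.35 → include.
Rate on top 2: 19.99. D: 45.8 > 19.99 → include.
Optimal diet: G, C, D — 3 of 3 types.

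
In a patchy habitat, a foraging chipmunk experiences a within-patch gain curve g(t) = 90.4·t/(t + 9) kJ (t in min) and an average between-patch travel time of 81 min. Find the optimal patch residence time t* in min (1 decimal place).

27.0 min

By the marginal value theorem, leave when the instantaneous gain rate g'(t) equals the habitat-wide average g(t)/(T + t).
g'(t) = 90.4·9/(t + 9)². Setting 90.4·9/(t+9)² = 90.4t/[(t+9)(81+t)] gives 9(81+t) = t(t+9), so t² = 9×81 = 729.
t* = √729 = 27 min.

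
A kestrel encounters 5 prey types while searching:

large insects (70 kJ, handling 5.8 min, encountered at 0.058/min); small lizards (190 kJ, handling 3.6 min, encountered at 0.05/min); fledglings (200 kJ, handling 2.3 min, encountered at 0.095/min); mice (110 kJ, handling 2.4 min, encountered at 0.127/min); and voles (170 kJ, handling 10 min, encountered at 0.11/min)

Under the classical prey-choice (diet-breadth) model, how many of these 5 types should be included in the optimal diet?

3

Rank by E/h (kJ/min): fledglings 87, small lizards 52.8, mice 45.8, voles 17, large insects 12.1. Include each in turn until the next type's E/h falls below the running intake rate.
Rate on top 1: 15.59. small lizards: 52.8 > 15.59 → include.
Rate on top 2: 20.38. mice: 45.8 > 20.38 → include.
Rate on top 3: 24.93. voles: 17 < 24.93 → exclude; stop.
Optimal diet: fledglings, small lizards, mice — 3 of 5 types.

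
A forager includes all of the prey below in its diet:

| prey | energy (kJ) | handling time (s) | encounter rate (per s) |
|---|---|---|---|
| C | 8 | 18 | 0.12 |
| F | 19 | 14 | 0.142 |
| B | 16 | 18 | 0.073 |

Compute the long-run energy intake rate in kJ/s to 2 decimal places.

R = (0.12×8 + 0.142×19 + 0.073×16) / (1 + 0.12×18 + 0.142×14 + 0.073×18) = 4.826/6.462 = 0.7468 kJ/s.

0.75 kJ/s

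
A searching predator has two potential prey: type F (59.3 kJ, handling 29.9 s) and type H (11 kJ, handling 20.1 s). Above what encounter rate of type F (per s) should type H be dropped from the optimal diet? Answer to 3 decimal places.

Drop type H once their profitability E₂/h₂ falls below the rate achievable on type F alone: E₂/h₂ = λE₁/(1 + λh₁).
Solve for λ: λE₁h₂ = E₂(1 + λh₁) → λ(E₁h₂ − E₂h₁) = E₂ → λ = E₂/(E₁h₂ − E₂h₁).
λ = 11/(59.3×20.1 − 11×29.9) = 11/863 = 0.01275 per s.

0.013 per s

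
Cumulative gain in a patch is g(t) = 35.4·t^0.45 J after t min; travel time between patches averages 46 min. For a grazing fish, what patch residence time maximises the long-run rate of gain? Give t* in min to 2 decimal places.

37.64 min

Maximise g(t)/(T+t): set derivative to zero → g'(t)(T+t) = g(t).
g'(t) = 0.45·35.4·t^-0.55. Setting 0.45·35.4·t^-0.55 = 35.4·t^0.45/(46+t) gives 0.45(46+t) = t, so 0.55·t = 0.45×46.
t* = 0.45×46/0.55 = 37.64 min.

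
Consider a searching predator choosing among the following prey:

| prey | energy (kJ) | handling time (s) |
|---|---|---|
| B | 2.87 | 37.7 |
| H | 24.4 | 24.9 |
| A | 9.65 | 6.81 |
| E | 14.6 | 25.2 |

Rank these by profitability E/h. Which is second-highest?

Profitability E/h (kJ/s): B = 2.87/37.7 = 0.0761, H = 24.4/24.9 = 0.98, A = 9.65/6.81 = 1.42, E = 14.6/25.2 = 0.579.
Ranked: A > H > E > B.

H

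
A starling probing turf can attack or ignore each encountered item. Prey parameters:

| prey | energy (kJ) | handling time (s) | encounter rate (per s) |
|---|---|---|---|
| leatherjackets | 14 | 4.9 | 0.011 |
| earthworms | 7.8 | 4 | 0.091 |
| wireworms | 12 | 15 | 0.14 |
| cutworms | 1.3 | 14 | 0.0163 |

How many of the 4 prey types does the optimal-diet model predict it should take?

Rank by E/h (kJ/s): leatherjackets 2.86, earthworms 1.95, wireworms 0.8, cutworms 0.0929. Include each in turn until the next type's E/h falls below the running intake rate.
Rate on top 1: 0.1461. earthworms: 1.95 > 0.1461 → include.
Rate on top 2: 0.6092. wireworms: 0.8 > 0.6092 → include.
Rate on top 3: 0.7231. cutworms: 0.0929 < 0.7231 → exclude; stop.
Optimal diet: leatherjackets, earthworms, wireworms — 3 of 4 types.

3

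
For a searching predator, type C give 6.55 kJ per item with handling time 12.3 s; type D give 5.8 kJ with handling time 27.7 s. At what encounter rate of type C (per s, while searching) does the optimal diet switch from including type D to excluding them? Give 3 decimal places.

0.053 per s

Drop type D once their profitability E₂/h₂ falls below the rate achievable on type C alone: E₂/h₂ = λE₁/(1 + λh₁).
Solve for λ: λE₁h₂ = E₂(1 + λh₁) → λ(E₁h₂ − E₂h₁) = E₂ → λ = E₂/(E₁h₂ − E₂h₁).
λ = 5.8/(6.55×27.7 − 5.8×12.3) = 5.8/110.1 = 0.05268 per s.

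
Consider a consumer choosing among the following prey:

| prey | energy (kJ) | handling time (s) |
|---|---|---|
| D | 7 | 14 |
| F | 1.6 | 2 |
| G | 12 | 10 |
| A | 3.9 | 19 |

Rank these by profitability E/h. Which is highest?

G

In descending order of E/h:
G: 12/10 = 1.2 kJ/s
F: 1.6/2 = 0.8 kJ/s
D: 7/14 = 0.5 kJ/s
A: 3.9/19 = 0.205 kJ/s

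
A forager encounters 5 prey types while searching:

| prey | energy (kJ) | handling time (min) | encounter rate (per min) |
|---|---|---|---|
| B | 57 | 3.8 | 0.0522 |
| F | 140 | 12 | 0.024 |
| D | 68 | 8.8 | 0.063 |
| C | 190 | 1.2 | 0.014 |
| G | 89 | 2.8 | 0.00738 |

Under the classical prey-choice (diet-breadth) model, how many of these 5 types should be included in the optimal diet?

5

Rank by E/h (kJ/min): C 158, G 31.8, B 15, F 11.7, D 7.73. Include each in turn until the next type's E/h falls below the running intake rate.
Rate on top 1: 2.616. G: 31.8 > 2.616 → include.
Rate on top 2: 3.197. B: 15 > 3.197 → include.
Rate on top 3: 5.092. F: 11.7 > 5.092 → include.
Rate on top 4: 6.334. D: 7.73 > 6.334 → include.
Optimal diet: C, G, B, F, D — 5 of 5 types.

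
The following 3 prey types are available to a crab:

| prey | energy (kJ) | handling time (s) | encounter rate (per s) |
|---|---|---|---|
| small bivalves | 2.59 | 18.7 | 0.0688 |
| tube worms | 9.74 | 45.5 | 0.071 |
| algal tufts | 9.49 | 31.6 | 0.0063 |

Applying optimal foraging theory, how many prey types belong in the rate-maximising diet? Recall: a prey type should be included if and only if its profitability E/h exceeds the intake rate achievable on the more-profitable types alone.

2

Rank by E/h (kJ/s): algal tufts 0.3, tube worms 0.214, small bivalves 0.139. Include each in turn until the next type's E/h falls below the running intake rate.
Rate on top 1: 0.04986. tube worms: 0.214 > 0.04986 → include.
Rate on top 2: 0.1696. small bivalves: 0.139 < 0.1696 → exclude; stop.
Optimal diet: algal tufts, tube worms — 2 of 3 types.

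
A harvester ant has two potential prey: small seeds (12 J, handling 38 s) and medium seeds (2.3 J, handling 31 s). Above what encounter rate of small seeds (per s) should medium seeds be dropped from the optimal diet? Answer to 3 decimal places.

0.008 per s

At the threshold, the rate on small seeds alone equals the profitability of medium seeds: λ·12/(1 + λ·38) = 2.3/31 = 0.07419.
Rearranging, λ(12 − 0.07419×38) = 0.07419, so λ = 0.07419/9.181 = 0.008082 per s.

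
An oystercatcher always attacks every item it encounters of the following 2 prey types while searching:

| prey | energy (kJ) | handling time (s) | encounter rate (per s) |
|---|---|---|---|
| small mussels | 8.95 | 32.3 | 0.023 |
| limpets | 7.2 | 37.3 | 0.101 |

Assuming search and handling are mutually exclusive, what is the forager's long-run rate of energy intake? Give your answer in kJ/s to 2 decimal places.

R = Σλ_iE_i / (1 + Σλ_ih_i)
Numerator: 0.023×8.95 + 0.101×7.2 = 0.9331
Denominator: 1 + 0.023×32.3 + 0.101×37.3 = 5.51
R = 0.9331/5.51 = 0.1693 kJ/s

0.17 kJ/s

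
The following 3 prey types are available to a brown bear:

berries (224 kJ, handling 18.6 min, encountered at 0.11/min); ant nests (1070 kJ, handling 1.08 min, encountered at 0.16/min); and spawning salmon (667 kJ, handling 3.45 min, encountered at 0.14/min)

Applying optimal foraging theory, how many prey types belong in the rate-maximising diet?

E/h in descending order: ant nests 991, spawning salmon 193, berries 12 kJ/min. The optimal diet is the largest prefix of this list for which every included type satisfies E_i/h_i > R on the types above it.
Rate on top 1: 146. spawning salmon: 193 > 146 → include.
Rate on top 2: 159.8. berries: 12 < 159.8 → exclude; stop.
Optimal diet: ant nests, spawning salmon — 2 of 3 types.

2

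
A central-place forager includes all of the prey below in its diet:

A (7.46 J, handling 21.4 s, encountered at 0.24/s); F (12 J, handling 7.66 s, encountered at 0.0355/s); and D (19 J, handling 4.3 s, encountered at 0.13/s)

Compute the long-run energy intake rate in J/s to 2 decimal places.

0.67 J/s

R = (0.24×7.46 + 0.0355×12 + 0.13×19) / (1 + 0.24×21.4 + 0.0355×7.66 + 0.13×4.3) = 4.686/6.967 = 0.6727 J/s.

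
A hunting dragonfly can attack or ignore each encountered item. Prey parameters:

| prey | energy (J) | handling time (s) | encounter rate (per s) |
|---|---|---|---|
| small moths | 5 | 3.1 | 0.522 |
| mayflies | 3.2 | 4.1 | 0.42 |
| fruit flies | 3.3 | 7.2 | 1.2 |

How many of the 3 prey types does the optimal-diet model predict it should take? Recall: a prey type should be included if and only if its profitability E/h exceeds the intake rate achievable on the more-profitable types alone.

1

E/h in descending order: small moths 1.61, mayflies 0.78, fruit flies 0.458 J/s. The optimal diet is the largest prefix of this list for which every included type satisfies E_i/h_i > R on the types above it.
Rate on top 1: 0.9969. mayflies: 0.78 < 0.9969 → exclude; stop.
Optimal diet: small moths — 1 of 3 types.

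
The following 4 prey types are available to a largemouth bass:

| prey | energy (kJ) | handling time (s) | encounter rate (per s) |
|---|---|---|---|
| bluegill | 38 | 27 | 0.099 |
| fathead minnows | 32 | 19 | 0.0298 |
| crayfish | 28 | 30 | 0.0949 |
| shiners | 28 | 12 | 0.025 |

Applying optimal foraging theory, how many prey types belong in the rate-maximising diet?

Rank by E/h (kJ/s): shiners 2.33, fathead minnows 1.68, bluegill 1.41, crayfish 0.933. Include each in turn until the next type's E/h falls below the running intake rate.
Rate on top 1: 0.5385. fathead minnows: 1.68 > 0.5385 → include.
Rate on top 2: 0.8861. bluegill: 1.41 > 0.8861 → include.
Rate on top 3: 1.193. crayfish: 0.933 < 1.193 → exclude; stop.
Optimal diet: shiners, fathead minnows, bluegill — 3 of 4 types.

3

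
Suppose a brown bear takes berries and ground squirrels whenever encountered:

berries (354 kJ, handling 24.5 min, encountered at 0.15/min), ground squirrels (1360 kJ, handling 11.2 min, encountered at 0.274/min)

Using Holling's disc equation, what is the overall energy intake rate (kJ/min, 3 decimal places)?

54.978 kJ/min

Energy encountered per unit search time: 0.15×354 + 0.274×1360 = 425.7 kJ/min.
Handling time per unit search time: 0.15×24.5 + 0.274×11.2 = 6.744.
Rate = 425.7/(1 + 6.744) = 54.98 kJ/min.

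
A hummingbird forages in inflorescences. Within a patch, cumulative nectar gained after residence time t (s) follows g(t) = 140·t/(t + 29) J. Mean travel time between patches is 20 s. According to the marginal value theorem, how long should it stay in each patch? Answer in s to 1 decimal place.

24.1 s

Maximise g(t)/(T+t): set derivative to zero → g'(t)(T+t) = g(t).
g'(t) = 140·29/(t + 29)². Setting 140·29/(t+29)² = 140t/[(t+29)(20+t)] gives 29(20+t) = t(t+29), so t² = 29×20 = 580.
t* = √580 = 24.08 s.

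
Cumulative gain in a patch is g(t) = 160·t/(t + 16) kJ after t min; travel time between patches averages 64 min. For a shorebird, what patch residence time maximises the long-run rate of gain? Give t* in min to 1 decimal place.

By the marginal value theorem, leave when the instantaneous gain rate g'(t) equals the habitat-wide average g(t)/(T + t).
g'(t) = 160·16/(t + 16)². Setting 160·16/(t+16)² = 160t/[(t+16)(64+t)] gives 16(64+t) = t(t+16), so t² = 16×64 = 1024.
t* = √1024 = 32 min.

32.0 min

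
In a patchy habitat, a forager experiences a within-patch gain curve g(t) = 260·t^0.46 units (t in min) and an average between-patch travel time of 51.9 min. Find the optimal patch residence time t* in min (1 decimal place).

44.2 min

Optimal t* satisfies g'(t*) = g(t*)/(T + t*).
g'(t) = 0.46·260·t^-0.54. Setting 0.46·260·t^-0.54 = 260·t^0.46/(51.9+t) gives 0.46(51.9+t) = t, so 0.54·t = 0.46×51.9.
t* = 0.46×51.9/0.54 = 44.21 min.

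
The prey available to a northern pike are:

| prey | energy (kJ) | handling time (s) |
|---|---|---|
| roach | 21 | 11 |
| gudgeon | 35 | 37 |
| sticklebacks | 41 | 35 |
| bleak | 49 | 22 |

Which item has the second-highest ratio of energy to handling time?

roach

Profitability E/h (kJ/s): roach = 21/11 = 1.91, gudgeon = 35/37 = 0.946, sticklebacks = 41/35 = 1.17, bleak = 49/22 = 2.23.
Ranked: bleak > roach > sticklebacks > gudgeon.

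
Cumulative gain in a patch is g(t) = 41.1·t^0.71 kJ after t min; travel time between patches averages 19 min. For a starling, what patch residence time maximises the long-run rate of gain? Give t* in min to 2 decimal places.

Optimal t* satisfies g'(t*) = g(t*)/(T + t*).
g'(t) = 0.71·41.1·t^-0.29. Setting 0.71·41.1·t^-0.29 = 41.1·t^0.71/(19+t) gives 0.71(19+t) = t, so 0.29·t = 0.71×19.
t* = 0.71×19/0.29 = 46.52 min.

46.52 min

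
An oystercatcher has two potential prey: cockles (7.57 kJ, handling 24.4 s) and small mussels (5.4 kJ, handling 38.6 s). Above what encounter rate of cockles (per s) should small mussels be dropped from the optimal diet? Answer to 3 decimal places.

Drop small mussels once their profitability E₂/h₂ falls below the rate achievable on cockles alone: E₂/h₂ = λE₁/(1 + λh₁).
Solve for λ: λE₁h₂ = E₂(1 + λh₁) → λ(E₁h₂ − E₂h₁) = E₂ → λ = E₂/(E₁h₂ − E₂h₁).
λ = 5.4/(7.57×38.6 − 5.4×24.4) = 5.4/160.4 = 0.03366 per s.

0.034 per s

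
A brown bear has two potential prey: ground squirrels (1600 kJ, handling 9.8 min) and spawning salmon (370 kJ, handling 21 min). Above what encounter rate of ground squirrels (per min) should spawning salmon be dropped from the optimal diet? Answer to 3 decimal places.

0.012 per min

The zero-one rule: include spawning salmon iff E₂/h₂ > λE₁/(1+λh₁). Equality gives the switch point.
λE₁h₂ = E₂ + λE₂h₁ ⇒ λ = E₂/(E₁h₂ − E₂h₁) = 370/(3.36e+04 − 3626) = 0.01234 per min.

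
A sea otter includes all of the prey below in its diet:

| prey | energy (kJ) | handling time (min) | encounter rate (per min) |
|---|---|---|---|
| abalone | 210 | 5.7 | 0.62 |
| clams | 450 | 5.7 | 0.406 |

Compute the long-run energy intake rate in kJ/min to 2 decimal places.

R = (0.62×210 + 0.406×450) / (1 + 0.62×5.7 + 0.406×5.7) = 312.9/6.848 = 45.69 kJ/min.

45.69 kJ/min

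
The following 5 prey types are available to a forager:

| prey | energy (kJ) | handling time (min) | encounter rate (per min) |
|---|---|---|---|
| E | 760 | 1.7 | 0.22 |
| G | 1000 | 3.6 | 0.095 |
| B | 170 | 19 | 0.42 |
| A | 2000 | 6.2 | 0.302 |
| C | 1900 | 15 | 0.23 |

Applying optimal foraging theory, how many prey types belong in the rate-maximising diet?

E/h in descending order: E 447, A 323, G 278, C 127, B 8.95 kJ/min. The optimal diet is the largest prefix of this list for which every included type satisfies E_i/h_i > R on the types above it.
Rate on top 1: 121.7. A: 323 > 121.7 → include.
Rate on top 2: 237.6. G: 278 > 237.6 → include.
Rate on top 3: 241.4. C: 127 < 241.4 → exclude; stop.
Optimal diet: E, A, G — 3 of 5 types.

3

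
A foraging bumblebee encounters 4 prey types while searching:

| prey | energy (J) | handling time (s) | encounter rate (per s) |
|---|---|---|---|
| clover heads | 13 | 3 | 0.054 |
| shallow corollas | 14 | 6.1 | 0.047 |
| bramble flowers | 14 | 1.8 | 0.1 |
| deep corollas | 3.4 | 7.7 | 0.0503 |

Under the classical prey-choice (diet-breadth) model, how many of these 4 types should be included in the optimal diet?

E/h in descending order: bramble flowers 7.78, clover heads 4.33, shallow corollas 2.3, deep corollas 0.442 J/s. The optimal diet is the largest prefix of this list for which every included type satisfies E_i/h_i > R on the types above it.
Rate on top 1: 1.186. clover heads: 4.33 > 1.186 → include.
Rate on top 2: 1.566. shallow corollas: 2.3 > 1.566 → include.
Rate on top 3: 1.695. deep corollas: 0.442 < 1.695 → exclude; stop.
Optimal diet: bramble flowers, clover heads, shallow corollas — 3 of 4 types.

3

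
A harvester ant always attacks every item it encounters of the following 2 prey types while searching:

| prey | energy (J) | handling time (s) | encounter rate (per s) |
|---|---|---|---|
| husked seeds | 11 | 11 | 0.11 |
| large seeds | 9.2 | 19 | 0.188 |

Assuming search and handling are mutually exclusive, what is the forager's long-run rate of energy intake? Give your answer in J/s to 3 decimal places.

0.508 J/s

R = (0.11×11 + 0.188×9.2) / (1 + 0.11×11 + 0.188×19) = 2.94/5.782 = 0.5084 J/s.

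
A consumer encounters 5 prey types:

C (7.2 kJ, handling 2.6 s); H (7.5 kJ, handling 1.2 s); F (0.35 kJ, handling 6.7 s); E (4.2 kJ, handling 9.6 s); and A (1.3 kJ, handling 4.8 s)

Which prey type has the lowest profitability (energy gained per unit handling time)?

F

Profitability E/h (kJ/s): C = 7.2/2.6 = 2.77, H = 7.5/1.2 = 6.25, F = 0.35/6.7 = 0.0522, E = 4.2/9.6 = 0.438, A = 1.3/4.8 = 0.271.
Ranked: H > C > E > A > F.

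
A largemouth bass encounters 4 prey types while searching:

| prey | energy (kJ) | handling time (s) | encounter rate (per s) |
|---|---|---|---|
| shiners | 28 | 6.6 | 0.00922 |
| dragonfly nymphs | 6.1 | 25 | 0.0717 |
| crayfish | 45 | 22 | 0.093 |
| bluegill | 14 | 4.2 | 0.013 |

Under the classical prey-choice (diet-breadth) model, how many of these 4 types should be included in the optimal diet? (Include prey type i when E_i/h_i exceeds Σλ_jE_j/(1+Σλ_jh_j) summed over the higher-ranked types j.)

E/h in descending order: shiners 4.24, bluegill 3.33, crayfish 2.05, dragonfly nymphs 0.244 kJ/s. The optimal diet is the largest prefix of this list for which every included type satisfies E_i/h_i > R on the types above it.
Rate on top 1: 0.2434. bluegill: 3.33 > 0.2434 → include.
Rate on top 2: 0.3946. crayfish: 2.05 > 0.3946 → include.
Rate on top 3: 1.463. dragonfly nymphs: 0.244 < 1.463 → exclude; stop.
Optimal diet: shiners, bluegill, crayfish — 3 of 4 types.

3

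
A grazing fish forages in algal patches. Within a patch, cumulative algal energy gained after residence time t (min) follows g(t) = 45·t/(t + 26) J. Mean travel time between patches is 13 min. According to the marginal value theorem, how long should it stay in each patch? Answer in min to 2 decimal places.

18.38 min

By the marginal value theorem, leave when the instantaneous gain rate g'(t) equals the habitat-wide average g(t)/(T + t).
g'(t) = 45·26/(t + 26)². Setting 45·26/(t+26)² = 45t/[(t+26)(13+t)] gives 26(13+t) = t(t+26), so t² = 26×13 = 338.
t* = √338 = 18.38 min.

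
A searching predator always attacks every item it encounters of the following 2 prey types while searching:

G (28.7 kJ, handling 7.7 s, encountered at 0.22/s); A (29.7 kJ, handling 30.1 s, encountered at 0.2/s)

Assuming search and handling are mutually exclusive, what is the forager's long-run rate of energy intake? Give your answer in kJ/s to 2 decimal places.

1.41 kJ/s

Energy encountered per unit search time: 0.22×28.7 + 0.2×29.7 = 12.25 kJ/s.
Handling time per unit search time: 0.22×7.7 + 0.2×30.1 = 7.714.
Rate = 12.25/(1 + 7.714) = 1.406 kJ/s.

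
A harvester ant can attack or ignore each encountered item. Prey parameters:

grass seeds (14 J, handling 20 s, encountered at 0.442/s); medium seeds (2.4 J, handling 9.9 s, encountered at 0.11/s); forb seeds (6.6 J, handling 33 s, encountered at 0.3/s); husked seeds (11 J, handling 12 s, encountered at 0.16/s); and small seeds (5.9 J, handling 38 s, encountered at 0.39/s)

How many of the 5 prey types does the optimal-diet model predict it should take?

2

Rank by E/h (J/s): husked seeds 0.917, grass seeds 0.7, medium seeds 0.242, forb seeds 0.2, small seeds 0.155. Include each in turn until the next type's E/h falls below the running intake rate.
Rate on top 1: 0.6027. grass seeds: 0.7 > 0.6027 → include.
Rate on top 2: 0.6759. medium seeds: 0.242 < 0.6759 → exclude; stop.
Optimal diet: husked seeds, grass seeds — 2 of 5 types.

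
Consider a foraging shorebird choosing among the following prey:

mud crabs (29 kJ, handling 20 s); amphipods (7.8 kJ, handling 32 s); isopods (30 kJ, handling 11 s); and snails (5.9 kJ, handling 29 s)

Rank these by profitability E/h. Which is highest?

isopods

In descending order of E/h:
isopods: 30/11 = 2.73 kJ/s
mud crabs: 29/20 = 1.45 kJ/s
amphipods: 7.8/32 = 0.244 kJ/s
snails: 5.9/29 = 0.203 kJ/s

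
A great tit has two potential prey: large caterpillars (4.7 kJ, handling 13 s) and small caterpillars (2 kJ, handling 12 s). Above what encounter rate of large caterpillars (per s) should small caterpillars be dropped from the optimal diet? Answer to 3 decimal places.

At the threshold, the rate on large caterpillars alone equals the profitability of small caterpillars: λ·4.7/(1 + λ·13) = 2/12 = 0.1667.
Rearranging, λ(4.7 − 0.1667×13) = 0.1667, so λ = 0.1667/2.533 = 0.06579 per s.

0.066 per s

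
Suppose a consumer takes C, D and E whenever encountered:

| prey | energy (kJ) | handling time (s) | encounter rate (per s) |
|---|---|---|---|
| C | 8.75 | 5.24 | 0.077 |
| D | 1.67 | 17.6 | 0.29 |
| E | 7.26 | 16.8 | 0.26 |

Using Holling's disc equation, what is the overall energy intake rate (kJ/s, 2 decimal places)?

0.28 kJ/s

R = (0.077×8.75 + 0.29×1.67 + 0.26×7.26) / (1 + 0.077×5.24 + 0.29×17.6 + 0.26×16.8) = 3.046/10.88 = 0.28 kJ/s.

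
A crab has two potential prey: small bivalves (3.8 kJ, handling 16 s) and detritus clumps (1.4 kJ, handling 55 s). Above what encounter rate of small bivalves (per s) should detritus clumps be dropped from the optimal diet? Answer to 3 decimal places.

0.008 per s

Drop detritus clumps once their profitability E₂/h₂ falls below the rate achievable on small bivalves alone: E₂/h₂ = λE₁/(1 + λh₁).
Solve for λ: λE₁h₂ = E₂(1 + λh₁) → λ(E₁h₂ − E₂h₁) = E₂ → λ = E₂/(E₁h₂ − E₂h₁).
λ = 1.4/(3.8×55 − 1.4×16) = 1.4/186.6 = 0.007503 per s.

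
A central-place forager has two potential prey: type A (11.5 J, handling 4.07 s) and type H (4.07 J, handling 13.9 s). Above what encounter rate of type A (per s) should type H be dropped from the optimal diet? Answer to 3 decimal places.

0.028 per s

At the threshold, the rate on type A alone equals the profitability of type H: λ·11.5/(1 + λ·4.07) = 4.07/13.9 = 0.2928.
Rearranging, λ(11.5 − 0.2928×4.07) = 0.2928, so λ = 0.2928/10.31 = 0.0284 per s.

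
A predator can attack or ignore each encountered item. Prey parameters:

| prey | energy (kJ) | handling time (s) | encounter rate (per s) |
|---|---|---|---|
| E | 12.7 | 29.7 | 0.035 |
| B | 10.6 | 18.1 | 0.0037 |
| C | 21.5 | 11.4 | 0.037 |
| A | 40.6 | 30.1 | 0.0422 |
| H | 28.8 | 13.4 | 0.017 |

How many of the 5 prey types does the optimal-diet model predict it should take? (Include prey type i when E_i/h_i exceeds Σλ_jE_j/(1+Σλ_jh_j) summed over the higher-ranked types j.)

Profitabilities (E/h, kJ/s): H 2.15, C 1.89, A 1.35, B 0.586, E 0.428. Add prey in this order while the next type's profitability exceeds the intake rate on those already taken.
Rate on top 1: 0.3988. C: 1.89 > 0.3988 → include.
Rate on top 2: 0.779. A: 1.35 > 0.779 → include.
Rate on top 3: 1.027. B: 0.586 < 1.027 → exclude; stop.
Optimal diet: H, C, A — 3 of 5 types.

3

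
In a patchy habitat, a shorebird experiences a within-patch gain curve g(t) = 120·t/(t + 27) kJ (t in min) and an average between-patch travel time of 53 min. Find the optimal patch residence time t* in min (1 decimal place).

Maximise g(t)/(T+t): set derivative to zero → g'(t)(T+t) = g(t).
g'(t) = 120·27/(t + 27)². Setting 120·27/(t+27)² = 120t/[(t+27)(53+t)] gives 27(53+t) = t(t+27), so t² = 27×53 = 1431.
t* = √1431 = 37.83 min.

37.8 min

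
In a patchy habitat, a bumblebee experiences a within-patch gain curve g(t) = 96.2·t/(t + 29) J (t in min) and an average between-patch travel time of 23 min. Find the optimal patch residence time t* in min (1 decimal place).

Maximise g(t)/(T+t): set derivative to zero → g'(t)(T+t) = g(t).
g'(t) = 96.2·29/(t + 29)². Setting 96.2·29/(t+29)² = 96.2t/[(t+29)(23+t)] gives 29(23+t) = t(t+29), so t² = 29×23 = 667.
t* = √667 = 25.83 min.

25.8 min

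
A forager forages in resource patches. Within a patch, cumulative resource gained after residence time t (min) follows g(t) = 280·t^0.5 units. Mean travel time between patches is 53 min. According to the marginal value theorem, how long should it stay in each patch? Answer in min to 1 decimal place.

53.0 min

Maximise g(t)/(T+t): set derivative to zero → g'(t)(T+t) = g(t).
g'(t) = 0.5·280·t^-0.5. Setting 0.5·280·t^-0.5 = 280·t^0.5/(53+t) gives 0.5(53+t) = t, so 0.50·t = 0.5×53.
t* = 0.5×53/0.50 = 53 min.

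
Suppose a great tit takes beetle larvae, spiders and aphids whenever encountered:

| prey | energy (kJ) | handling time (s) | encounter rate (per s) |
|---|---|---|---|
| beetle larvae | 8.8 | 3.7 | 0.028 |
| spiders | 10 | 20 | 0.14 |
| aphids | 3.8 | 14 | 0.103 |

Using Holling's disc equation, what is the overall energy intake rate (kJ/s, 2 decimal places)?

Energy encountered per unit search time: 0.028×8.8 + 0.14×10 + 0.103×3.8 = 2.038 kJ/s.
Handling time per unit search time: 0.028×3.7 + 0.14×20 + 0.103×14 = 4.346.
Rate = 2.038/(1 + 4.346) = 0.3812 kJ/s.

0.38 kJ/s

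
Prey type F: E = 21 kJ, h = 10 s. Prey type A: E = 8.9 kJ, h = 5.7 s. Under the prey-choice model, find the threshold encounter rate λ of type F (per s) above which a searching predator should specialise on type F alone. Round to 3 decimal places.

At the threshold, the rate on type F alone equals the profitability of type A: λ·21/(1 + λ·10) = 8.9/5.7 = 1.561.
Rearranging, λ(21 − 1.561×10) = 1.561, so λ = 1.561/5.386 = 0.2899 per s.

0.290 per s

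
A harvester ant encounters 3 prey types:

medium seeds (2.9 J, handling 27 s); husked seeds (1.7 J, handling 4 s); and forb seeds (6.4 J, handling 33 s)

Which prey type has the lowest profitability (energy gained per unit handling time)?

medium seeds

In descending order of E/h:
husked seeds: 1.7/4 = 0.425 J/s
forb seeds: 6.4/33 = 0.194 J/s
medium seeds: 2.9/27 = 0.107 J/s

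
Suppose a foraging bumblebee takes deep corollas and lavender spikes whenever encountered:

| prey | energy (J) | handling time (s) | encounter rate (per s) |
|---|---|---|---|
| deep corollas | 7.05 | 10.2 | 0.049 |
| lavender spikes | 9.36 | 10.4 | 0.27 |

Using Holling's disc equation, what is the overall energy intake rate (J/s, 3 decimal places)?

Energy encountered per unit search time: 0.049×7.05 + 0.27×9.36 = 2.873 J/s.
Handling time per unit search time: 0.049×10.2 + 0.27×10.4 = 3.308.
Rate = 2.873/(1 + 3.308) = 0.6668 J/s.

0.667 J/s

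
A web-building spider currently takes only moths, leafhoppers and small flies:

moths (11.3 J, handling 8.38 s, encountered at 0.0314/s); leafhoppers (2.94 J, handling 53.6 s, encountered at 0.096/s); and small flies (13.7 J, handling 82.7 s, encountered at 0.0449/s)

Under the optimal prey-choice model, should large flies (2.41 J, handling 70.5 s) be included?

On moths, leafhoppers and small flies alone, R = ΣλE/(1+Σλh) = 1.252/10.12 = 0.1237 J/s.
Profitability of large flies: 2.41/70.5 = 0.03418 J/s.
0.03418 < 0.1237, so adding large flies would lower the average — exclude it.

No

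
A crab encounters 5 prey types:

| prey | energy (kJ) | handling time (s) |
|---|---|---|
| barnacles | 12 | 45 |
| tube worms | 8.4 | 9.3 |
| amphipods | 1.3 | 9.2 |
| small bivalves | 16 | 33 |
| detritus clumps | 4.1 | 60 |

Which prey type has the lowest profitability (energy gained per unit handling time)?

In descending order of E/h:
tube worms: 8.4/9.3 = 0.903 kJ/s
small bivalves: 16/33 = 0.485 kJ/s
barnacles: 12/45 = 0.267 kJ/s
amphipods: 1.3/9.2 = 0.141 kJ/s
detritus clumps: 4.1/60 = 0.0683 kJ/s

detritus clumps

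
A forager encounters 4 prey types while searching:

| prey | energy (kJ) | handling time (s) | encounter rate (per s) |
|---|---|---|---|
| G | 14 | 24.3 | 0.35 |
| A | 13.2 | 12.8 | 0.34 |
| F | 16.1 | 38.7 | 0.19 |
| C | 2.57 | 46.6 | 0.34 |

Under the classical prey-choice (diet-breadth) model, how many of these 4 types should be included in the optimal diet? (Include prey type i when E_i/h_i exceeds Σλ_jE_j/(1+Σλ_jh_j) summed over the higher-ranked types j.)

1

Rank by E/h (kJ/s): A 1.03, G 0.576, F 0.416, C 0.0552. Include each in turn until the next type's E/h falls below the running intake rate.
Rate on top 1: 0.8386. G: 0.576 < 0.8386 → exclude; stop.
Optimal diet: A — 1 of 4 types.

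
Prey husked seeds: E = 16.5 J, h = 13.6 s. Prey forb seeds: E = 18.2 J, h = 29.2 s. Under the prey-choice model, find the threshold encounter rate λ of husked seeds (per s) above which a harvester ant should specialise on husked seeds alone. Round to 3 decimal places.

The zero-one rule: include forb seeds iff E₂/h₂ > λE₁/(1+λh₁). Equality gives the switch point.
λE₁h₂ = E₂ + λE₂h₁ ⇒ λ = E₂/(E₁h₂ − E₂h₁) = 18.2/(481.8 − 247.5) = 0.07768 per s.

0.078 per s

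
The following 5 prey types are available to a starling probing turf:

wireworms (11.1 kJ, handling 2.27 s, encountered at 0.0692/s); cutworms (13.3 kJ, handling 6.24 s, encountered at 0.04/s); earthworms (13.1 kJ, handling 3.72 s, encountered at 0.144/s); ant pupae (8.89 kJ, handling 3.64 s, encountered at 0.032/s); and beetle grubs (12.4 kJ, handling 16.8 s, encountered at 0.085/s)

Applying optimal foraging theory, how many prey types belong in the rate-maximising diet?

E/h in descending order: wireworms 4.89, earthworms 3.52, ant pupae 2.44, cutworms 2.13, beetle grubs 0.738 kJ/s. The optimal diet is the largest prefix of this list for which every included type satisfies E_i/h_i > R on the types above it.
Rate on top 1: 0.6638. earthworms: 3.52 > 0.6638 → include.
Rate on top 2: 1.568. ant pupae: 2.44 > 1.568 → include.
Rate on top 3: 1.624. cutworms: 2.13 > 1.624 → include.
Rate on top 4: 1.686. beetle grubs: 0.738 < 1.686 → exclude; stop.
Optimal diet: wireworms, earthworms, ant pupae, cutworms — 4 of 5 types.

4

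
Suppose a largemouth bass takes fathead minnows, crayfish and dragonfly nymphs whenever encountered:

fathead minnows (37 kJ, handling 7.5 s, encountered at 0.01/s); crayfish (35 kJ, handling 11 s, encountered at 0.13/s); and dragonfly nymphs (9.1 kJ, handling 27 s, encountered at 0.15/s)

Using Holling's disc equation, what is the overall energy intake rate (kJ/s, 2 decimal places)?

Energy encountered per unit search time: 0.01×37 + 0.13×35 + 0.15×9.1 = 6.285 kJ/s.
Handling time per unit search time: 0.01×7.5 + 0.13×11 + 0.15×27 = 5.555.
Rate = 6.285/(1 + 5.555) = 0.9588 kJ/s.

0.96 kJ/s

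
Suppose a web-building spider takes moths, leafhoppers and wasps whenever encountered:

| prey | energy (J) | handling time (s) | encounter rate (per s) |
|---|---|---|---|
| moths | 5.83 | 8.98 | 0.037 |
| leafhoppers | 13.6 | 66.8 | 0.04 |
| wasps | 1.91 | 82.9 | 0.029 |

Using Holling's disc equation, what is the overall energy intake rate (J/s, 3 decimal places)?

Energy encountered per unit search time: 0.037×5.83 + 0.04×13.6 + 0.029×1.91 = 0.8151 J/s.
Handling time per unit search time: 0.037×8.98 + 0.04×66.8 + 0.029×82.9 = 5.408.
Rate = 0.8151/(1 + 5.408) = 0.1272 J/s.

0.127 J/s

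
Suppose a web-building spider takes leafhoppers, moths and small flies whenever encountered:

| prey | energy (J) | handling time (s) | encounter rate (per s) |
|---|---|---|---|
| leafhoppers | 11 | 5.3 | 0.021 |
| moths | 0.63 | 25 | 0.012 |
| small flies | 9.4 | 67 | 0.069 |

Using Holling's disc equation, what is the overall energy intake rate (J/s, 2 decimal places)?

0.15 J/s

R = (0.021×11 + 0.012×0.63 + 0.069×9.4) / (1 + 0.021×5.3 + 0.012×25 + 0.069×67) = 0.8872/6.034 = 0.147 J/s.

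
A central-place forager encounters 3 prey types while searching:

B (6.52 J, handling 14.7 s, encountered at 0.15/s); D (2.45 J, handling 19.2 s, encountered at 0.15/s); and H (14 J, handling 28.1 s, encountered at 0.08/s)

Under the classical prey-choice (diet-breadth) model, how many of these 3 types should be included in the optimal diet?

2

Rank by E/h (J/s): H 0.498, B 0.444, D 0.128. Include each in turn until the next type's E/h falls below the running intake rate.
Rate on top 1: 0.3448. B: 0.444 > 0.3448 → include.
Rate on top 2: 0.3847. D: 0.128 < 0.3847 → exclude; stop.
Optimal diet: H, B — 2 of 3 types.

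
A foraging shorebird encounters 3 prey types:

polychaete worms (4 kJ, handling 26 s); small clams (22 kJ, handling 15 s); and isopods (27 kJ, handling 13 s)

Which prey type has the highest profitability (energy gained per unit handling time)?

Profitability E/h (kJ/s): polychaete worms = 4/26 = 0.154, small clams = 22/15 = 1.47, isopods = 27/13 = 2.08.
Ranked: isopods > small clams > polychaete worms.

isopods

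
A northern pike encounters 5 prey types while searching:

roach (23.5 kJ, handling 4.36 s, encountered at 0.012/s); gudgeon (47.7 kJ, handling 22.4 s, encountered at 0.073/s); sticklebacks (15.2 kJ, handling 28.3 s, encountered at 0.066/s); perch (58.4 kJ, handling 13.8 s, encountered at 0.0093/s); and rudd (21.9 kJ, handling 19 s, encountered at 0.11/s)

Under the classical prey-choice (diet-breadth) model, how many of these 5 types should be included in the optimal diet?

3

Profitabilities (E/h, kJ/s): roach 5.39, perch 4.23, gudgeon 2.13, rudd 1.15, sticklebacks 0.537. Add prey in this order while the next type's profitability exceeds the intake rate on those already taken.
Rate on top 1: 0.268. perch: 4.23 > 0.268 → include.
Rate on top 2: 0.6989. gudgeon: 2.13 > 0.6989 → include.
Rate on top 3: 1.53. rudd: 1.15 < 1.53 → exclude; stop.
Optimal diet: roach, perch, gudgeon — 3 of 5 types.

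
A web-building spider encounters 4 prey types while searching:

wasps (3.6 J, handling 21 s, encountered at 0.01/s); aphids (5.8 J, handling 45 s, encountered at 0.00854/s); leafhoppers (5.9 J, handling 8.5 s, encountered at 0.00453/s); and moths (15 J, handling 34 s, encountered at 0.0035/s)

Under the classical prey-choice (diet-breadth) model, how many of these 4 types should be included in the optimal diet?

Profitabilities (E/h, J/s): leafhoppers 0.694, moths 0.441, wasps 0.171, aphids 0.129. Add prey in this order while the next type's profitability exceeds the intake rate on those already taken.
Rate on top 1: 0.02574. moths: 0.441 > 0.02574 → include.
Rate on top 2: 0.06845. wasps: 0.171 > 0.06845 → include.
Rate on top 3: 0.08426. aphids: 0.129 > 0.08426 → include.
Optimal diet: leafhoppers, moths, wasps, aphids — 4 of 4 types.

4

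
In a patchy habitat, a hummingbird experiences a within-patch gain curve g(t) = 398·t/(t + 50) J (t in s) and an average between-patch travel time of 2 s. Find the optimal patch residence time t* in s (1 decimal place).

By the marginal value theorem, leave when the instantaneous gain rate g'(t) equals the habitat-wide average g(t)/(T + t).
g'(t) = 398·50/(t + 50)². Setting 398·50/(t+50)² = 398t/[(t+50)(2+t)] gives 50(2+t) = t(t+50), so t² = 50×2 = 100.
t* = √100 = 10 s.

10.0 s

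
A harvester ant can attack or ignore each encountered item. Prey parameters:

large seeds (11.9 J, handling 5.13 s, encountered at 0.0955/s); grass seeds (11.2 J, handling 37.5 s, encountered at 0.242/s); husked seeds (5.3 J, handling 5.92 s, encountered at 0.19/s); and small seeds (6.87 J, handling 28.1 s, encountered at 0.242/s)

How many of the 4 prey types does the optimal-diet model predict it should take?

2

E/h in descending order: large seeds 2.32, husked seeds 0.895, grass seeds 0.299, small seeds 0.244 J/s. The optimal diet is the largest prefix of this list for which every included type satisfies E_i/h_i > R on the types above it.
Rate on top 1: 0.7628. husked seeds: 0.895 > 0.7628 → include.
Rate on top 2: 0.8198. grass seeds: 0.299 < 0.8198 → exclude; stop.
Optimal diet: large seeds, husked seeds — 2 of 4 types.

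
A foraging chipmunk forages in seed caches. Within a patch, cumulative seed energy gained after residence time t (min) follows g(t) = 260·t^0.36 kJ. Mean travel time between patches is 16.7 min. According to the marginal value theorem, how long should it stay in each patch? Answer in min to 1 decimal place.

Maximise g(t)/(T+t): set derivative to zero → g'(t)(T+t) = g(t).
g'(t) = 0.36·260·t^-0.64. Setting 0.36·260·t^-0.64 = 260·t^0.36/(16.7+t) gives 0.36(16.7+t) = t, so 0.64·t = 0.36×16.7.
t* = 0.36×16.7/0.64 = 9.394 min.

9.4 min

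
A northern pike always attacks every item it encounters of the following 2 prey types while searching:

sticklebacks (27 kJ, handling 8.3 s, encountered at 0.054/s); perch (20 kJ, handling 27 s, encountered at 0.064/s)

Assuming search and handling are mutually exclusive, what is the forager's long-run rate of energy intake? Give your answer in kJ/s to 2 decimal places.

0.86 kJ/s

R = (0.054×27 + 0.064×20) / (1 + 0.054×8.3 + 0.064×27) = 2.738/3.176 = 0.862 kJ/s.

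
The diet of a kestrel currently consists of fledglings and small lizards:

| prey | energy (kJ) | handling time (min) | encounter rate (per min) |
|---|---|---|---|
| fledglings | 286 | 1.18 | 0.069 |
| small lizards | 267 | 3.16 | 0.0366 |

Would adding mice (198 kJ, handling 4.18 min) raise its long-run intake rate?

Yes

Current rate: (0.069×286 + 0.0366×267)/(1 + 0.069×1.18 + 0.0366×3.16) = 24.65 kJ/min.
mice: E/h = 198/4.18 = 47.37 kJ/min.
47.37 > 24.65, so adding mice raises the average — include it.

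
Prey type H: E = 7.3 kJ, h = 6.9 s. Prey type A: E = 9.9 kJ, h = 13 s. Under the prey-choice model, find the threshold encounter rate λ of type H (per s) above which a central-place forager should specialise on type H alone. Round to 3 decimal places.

At the threshold, the rate on type H alone equals the profitability of type A: λ·7.3/(1 + λ·6.9) = 9.9/13 = 0.7615.
Rearranging, λ(7.3 − 0.7615×6.9) = 0.7615, so λ = 0.7615/2.045 = 0.3723 per s.

0.372 per s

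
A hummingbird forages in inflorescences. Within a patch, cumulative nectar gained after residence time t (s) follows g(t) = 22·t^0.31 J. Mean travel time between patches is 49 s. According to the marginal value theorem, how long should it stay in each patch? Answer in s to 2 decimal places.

Optimal t* satisfies g'(t*) = g(t*)/(T + t*).
g'(t) = 0.31·22·t^-0.69. Setting 0.31·22·t^-0.69 = 22·t^0.31/(49+t) gives 0.31(49+t) = t, so 0.69·t = 0.31×49.
t* = 0.31×49/0.69 = 22.01 s.

22.01 s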